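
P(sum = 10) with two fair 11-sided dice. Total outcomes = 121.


Total outcomes = 11×11 = 121
Favorable (sum = 10): 9
P = 9/121 = 0.0744

P = 0.0744


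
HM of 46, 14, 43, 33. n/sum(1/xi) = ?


Sum of reciprocals = 1/46 + 1/14 + 1/43 + 1/33 = 0.146727
HM = 4/0.146727 = 27.2616

HM = 27.2616


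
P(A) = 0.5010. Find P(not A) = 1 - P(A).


P(not A) = 1 - 0.5010 = 0.4990

P(not A) = 0.4990


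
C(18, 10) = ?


C(18,10) = 18!/(10! × 8!)
= 6402373705728000/(3628800 × 40320)
= 43758

C(18,10) = 43758


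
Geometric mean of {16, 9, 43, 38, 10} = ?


Product = 16 × 9 × 43 × 38 × 10 = 2352960
GM = 2352960^(1/5) = 18.8071

GM = 18.8071


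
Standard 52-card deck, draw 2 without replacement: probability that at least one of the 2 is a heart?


P(at least one) = 1 - P(none)
P(none) = (39/52) × (38/51) = 0.558824
P(at least one) = 1 - 0.558824 = 0.4412

P = 0.4412


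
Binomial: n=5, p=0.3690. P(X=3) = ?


C(5,3) = 10
p^3 = 0.050243
(1-p)^2 = 0.398161
P = 10 * 0.050243 * 0.398161 = 0.2000

P(X=3) = 0.2000


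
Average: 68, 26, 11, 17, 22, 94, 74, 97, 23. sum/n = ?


Sum = 68 + 26 + 11 + 17 + 22 + 94 + 74 + 97 + 23 = 432
n = 9
Mean = 432/9 = 48.0000

Mean = 48.0000


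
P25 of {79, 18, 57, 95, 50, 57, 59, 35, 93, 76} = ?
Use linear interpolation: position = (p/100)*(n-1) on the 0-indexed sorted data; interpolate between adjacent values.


Sorted: 18, 35, 50, 57, 57, 59, 76, 79, 93, 95
n = 10
Index = 25/100 * 9 = 2.2500
Lower = data[2] = 50, Upper = data[3] = 57
P25 = 50 + 0.2500*(7) = 51.7500

P25 = 51.7500


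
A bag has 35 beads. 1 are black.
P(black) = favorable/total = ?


P = 1/35 = 0.0286

P = 0.0286


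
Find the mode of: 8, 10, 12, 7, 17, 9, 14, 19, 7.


Frequencies: 7:2, 8:1, 9:1, 10:1, 12:1, 14:1, 17:1, 19:1
Max frequency = 2
Mode = 7

Mode = 7


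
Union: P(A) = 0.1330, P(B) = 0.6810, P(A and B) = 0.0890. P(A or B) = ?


P(A∪B) = 0.1330 + 0.6810 - 0.0890
= 0.8140 - 0.0890
= 0.7250

P(A∪B) = 0.7250


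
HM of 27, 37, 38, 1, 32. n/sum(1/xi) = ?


Sum of reciprocals = 1/27 + 1/37 + 1/38 + 1/1 + 1/32 = 1.121630
HM = 5/1.121630 = 4.4578

HM = 4.4578


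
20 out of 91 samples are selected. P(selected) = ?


P = 20/91 = 0.2198

P = 0.2198


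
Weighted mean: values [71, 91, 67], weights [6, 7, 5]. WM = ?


Numerator = 71*6 + 91*7 + 67*5 = 1398
Denominator = 6 + 7 + 5 = 18
WM = 1398/18 = 77.6667

WM = 77.6667


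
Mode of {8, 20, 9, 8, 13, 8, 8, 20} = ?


Frequencies: 8:4, 9:1, 13:1, 20:2
Max frequency = 4
Mode = 8

Mode = 8


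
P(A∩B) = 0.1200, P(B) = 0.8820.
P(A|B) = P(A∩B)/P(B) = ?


P(A|B) = 0.1200/0.8820 = 0.1361

P(A|B) = 0.1361


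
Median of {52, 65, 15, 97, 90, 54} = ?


Sorted: 15, 52, 54, 65, 90, 97
n = 6 (even)
Middle values: 54 and 65
Median = (54+65)/2 = 59.5000

Median = 59.5000


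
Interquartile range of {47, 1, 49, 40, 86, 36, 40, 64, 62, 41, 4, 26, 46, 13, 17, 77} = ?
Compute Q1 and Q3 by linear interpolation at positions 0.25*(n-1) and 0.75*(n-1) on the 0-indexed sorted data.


Sorted: 1, 4, 13, 17, 26, 36, 40, 40, 41, 46, 47, 49, 62, 64, 77, 86
Q1 (25th %ile) = 23.7500
Q3 (75th %ile) = 52.2500
IQR = 52.2500 - 23.7500 = 28.5000

IQR = 28.5000


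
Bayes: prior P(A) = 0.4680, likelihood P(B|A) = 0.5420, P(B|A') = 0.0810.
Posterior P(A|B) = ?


P(B) = P(B|A)*P(A) + P(B|A')*P(A')
= 0.5420*0.4680 + 0.0810*0.5320
= 0.253656 + 0.043092 = 0.296748
P(A|B) = 0.253656/0.296748 = 0.8548

P(A|B) = 0.8548


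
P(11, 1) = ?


P(11,1) = 11!/10!
= 39916800/3628800
= 11

P(11,1) = 11


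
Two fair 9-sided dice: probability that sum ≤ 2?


Total outcomes = 9×9 = 81
Favorable (sum ≤ 2): 1
P = 1/81 = 0.0123

P = 0.0123


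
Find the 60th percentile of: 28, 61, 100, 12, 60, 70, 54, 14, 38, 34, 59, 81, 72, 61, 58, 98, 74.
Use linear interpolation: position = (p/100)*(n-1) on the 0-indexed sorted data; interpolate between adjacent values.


Sorted: 12, 14, 28, 34, 38, 54, 58, 59, 60, 61, 61, 70, 72, 74, 81, 98, 100
n = 17
Index = 60/100 * 16 = 9.6000
Lower = data[9] = 61, Upper = data[10] = 61
P60 = 61 + 0.6000*(0) = 61.0000

P60 = 61.0000


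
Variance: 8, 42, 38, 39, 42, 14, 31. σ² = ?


Mean = 30.5714
Squared deviations: 509.4694, 130.6122, 55.1837, 71.0408, 130.6122, 274.6122, 0.1837
Sum = 1171.7143
Variance = 1171.7143/7 = 167.3878

Variance = 167.3878


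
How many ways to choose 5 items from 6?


C(6,5) = 6!/(5! × 1!)
= 720/(120 × 1)
= 6

C(6,5) = 6


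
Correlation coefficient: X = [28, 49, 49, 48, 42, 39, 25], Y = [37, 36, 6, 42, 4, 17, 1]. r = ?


Mean X = 40.0000, Mean Y = 20.4286
SD X = 9.258201, SD Y = 16.255611
Cov = 35.142857
r = 35.142857/(9.258201*16.255611) = 0.2335

r = 0.2335


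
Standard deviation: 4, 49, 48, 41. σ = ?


Mean = 35.5000
Variance = 340.2500
SD = sqrt(340.2500) = 18.4459

SD = 18.4459


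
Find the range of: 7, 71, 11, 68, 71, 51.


Max = 71, Min = 7
Range = 71 - 7 = 64

Range = 64


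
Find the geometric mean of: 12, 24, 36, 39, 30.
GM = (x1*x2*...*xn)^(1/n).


Product = 12 × 24 × 36 × 39 × 30 = 12130560
GM = 12130560^(1/5) = 26.1082

GM = 26.1082


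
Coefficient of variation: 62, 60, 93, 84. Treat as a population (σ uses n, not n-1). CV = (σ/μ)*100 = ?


Mean = 74.7500
SD = 14.1311
CV = (14.1311/74.7500)*100 = 18.9045%

CV = 18.9045%


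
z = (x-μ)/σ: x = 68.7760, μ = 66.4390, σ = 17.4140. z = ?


z = (68.7760 - 66.4390)/17.4140
= 2.3370/17.4140
= 0.1342

z = 0.1342


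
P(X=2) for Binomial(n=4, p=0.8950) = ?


C(4,2) = 6
p^2 = 0.801025
(1-p)^2 = 0.011025
P = 6 * 0.801025 * 0.011025 = 0.0530

P(X=2) = 0.0530


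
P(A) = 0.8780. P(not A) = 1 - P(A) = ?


P(not A) = 1 - 0.8780 = 0.1220

P(not A) = 0.1220


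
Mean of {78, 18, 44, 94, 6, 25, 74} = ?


Sum = 78 + 18 + 44 + 94 + 6 + 25 + 74 = 339
n = 7
Mean = 339/7 = 48.4286

Mean = 48.4286


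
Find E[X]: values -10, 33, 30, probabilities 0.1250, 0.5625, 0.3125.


E[X] = -10*0.1250 + 33*0.5625 + 30*0.3125
= -1.2500 + 18.5625 + 9.3750
= 26.6875

E[X] = 26.6875


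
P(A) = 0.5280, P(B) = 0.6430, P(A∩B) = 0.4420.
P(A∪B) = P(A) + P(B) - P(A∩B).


P(A∪B) = 0.5280 + 0.6430 - 0.4420
= 1.1710 - 0.4420
= 0.7290

P(A∪B) = 0.7290


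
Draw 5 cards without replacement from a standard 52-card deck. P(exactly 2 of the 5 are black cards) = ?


Hypergeometric: P(X=2) = C(26,2)·C(26,3) / C(52,5)
= 325 × 2600 / 2598960
= 845000/2598960 = 0.3251

P = 0.3251


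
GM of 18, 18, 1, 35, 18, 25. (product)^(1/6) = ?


Product = 18 × 18 × 1 × 35 × 18 × 25 = 5103000
GM = 5103000^(1/6) = 13.1211

GM = 13.1211


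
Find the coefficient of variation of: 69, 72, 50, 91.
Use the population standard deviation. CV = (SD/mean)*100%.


Mean = 70.5000
SD = 14.5344
CV = (14.5344/70.5000)*100 = 20.6162%

CV = 20.6162%


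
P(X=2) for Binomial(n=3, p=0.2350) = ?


C(3,2) = 3
p^2 = 0.055225
(1-p)^1 = 0.765000
P = 3 * 0.055225 * 0.765000 = 0.1267

P(X=2) = 0.1267


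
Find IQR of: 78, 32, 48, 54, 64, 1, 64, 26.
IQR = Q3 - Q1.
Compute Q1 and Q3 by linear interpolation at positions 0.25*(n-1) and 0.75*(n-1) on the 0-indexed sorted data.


Sorted: 1, 26, 32, 48, 54, 64, 64, 78
Q1 (25th %ile) = 30.5000
Q3 (75th %ile) = 64.0000
IQR = 64.0000 - 30.5000 = 33.5000

IQR = 33.5000


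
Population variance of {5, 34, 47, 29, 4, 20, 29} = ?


Mean = 24.0000
Squared deviations: 361.0000, 100.0000, 529.0000, 25.0000, 400.0000, 16.0000, 25.0000
Sum = 1456.0000
Variance = 1456.0000/7 = 208.0000

Variance = 208.0000


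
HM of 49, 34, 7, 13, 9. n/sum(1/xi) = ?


Sum of reciprocals = 1/49 + 1/34 + 1/7 + 1/13 + 1/9 = 0.380711
HM = 5/0.380711 = 13.1333

HM = 13.1333


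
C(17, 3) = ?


C(17,3) = 17!/(3! × 14!)
= 355687428096000/(6 × 87178291200)
= 680

C(17,3) = 680


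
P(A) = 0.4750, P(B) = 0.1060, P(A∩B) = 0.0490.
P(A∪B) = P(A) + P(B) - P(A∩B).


P(A∪B) = 0.4750 + 0.1060 - 0.0490
= 0.5810 - 0.0490
= 0.5320

P(A∪B) = 0.5320


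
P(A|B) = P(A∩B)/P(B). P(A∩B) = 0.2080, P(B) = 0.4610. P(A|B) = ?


P(A|B) = 0.2080/0.4610 = 0.4512

P(A|B) = 0.4512


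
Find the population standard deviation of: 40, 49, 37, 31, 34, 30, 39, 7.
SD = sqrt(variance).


Mean = 33.3750
Variance = 130.7344
SD = sqrt(130.7344) = 11.4339

SD = 11.4339


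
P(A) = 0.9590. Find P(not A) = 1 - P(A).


P(not A) = 1 - 0.9590 = 0.0410

P(not A) = 0.0410


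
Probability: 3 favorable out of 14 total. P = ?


P = 3/14 = 0.2143

P = 0.2143


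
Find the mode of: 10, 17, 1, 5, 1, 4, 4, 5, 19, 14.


Frequencies: 1:2, 4:2, 5:2, 10:1, 14:1, 17:1, 19:1
Max frequency = 2
Mode = 1, 4, 5

Mode = 1, 4, 5


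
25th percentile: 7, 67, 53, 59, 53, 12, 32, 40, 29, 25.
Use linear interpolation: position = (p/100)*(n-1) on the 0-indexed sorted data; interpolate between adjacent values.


Sorted: 7, 12, 25, 29, 32, 40, 53, 53, 59, 67
n = 10
Index = 25/100 * 9 = 2.2500
Lower = data[2] = 25, Upper = data[3] = 29
P25 = 25 + 0.2500*(4) = 26.0000

P25 = 26.0000


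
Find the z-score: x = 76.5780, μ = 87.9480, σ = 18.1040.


z = (76.5780 - 87.9480)/18.1040
= -11.3700/18.1040
= -0.6280

z = -0.6280


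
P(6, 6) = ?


P(6,6) = 6!/0!
= 720/1
= 720

P(6,6) = 720


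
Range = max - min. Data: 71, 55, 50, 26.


Max = 71, Min = 26
Range = 71 - 26 = 45

Range = 45


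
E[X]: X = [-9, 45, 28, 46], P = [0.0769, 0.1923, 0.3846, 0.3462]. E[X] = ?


E[X] = -9*0.0769 + 45*0.1923 + 28*0.3846 + 46*0.3462
= -0.6921 + 8.6535 + 10.7688 + 15.9252
= 34.6554

E[X] = 34.6554


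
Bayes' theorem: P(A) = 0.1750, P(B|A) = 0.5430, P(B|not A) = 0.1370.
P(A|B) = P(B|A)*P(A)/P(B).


P(B) = P(B|A)*P(A) + P(B|A')*P(A')
= 0.5430*0.1750 + 0.1370*0.8250
= 0.095025 + 0.113025 = 0.208050
P(A|B) = 0.095025/0.208050 = 0.4567

P(A|B) = 0.4567


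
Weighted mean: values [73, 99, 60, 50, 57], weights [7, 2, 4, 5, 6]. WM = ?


Numerator = 73*7 + 99*2 + 60*4 + 50*5 + 57*6 = 1541
Denominator = 7 + 2 + 4 + 5 + 6 = 24
WM = 1541/24 = 64.2083

WM = 64.2083


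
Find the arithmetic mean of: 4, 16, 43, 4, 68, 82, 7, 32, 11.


Sum = 4 + 16 + 43 + 4 + 68 + 82 + 7 + 32 + 11 = 267
n = 9
Mean = 267/9 = 29.6667

Mean = 29.6667


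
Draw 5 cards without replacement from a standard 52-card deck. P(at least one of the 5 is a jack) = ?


P(at least one) = 1 - P(none)
P(none) = (48/52) × (47/51) × (46/50) × (45/49) × (44/48) = 0.658842
P(at least one) = 1 - 0.658842 = 0.3412

P = 0.3412


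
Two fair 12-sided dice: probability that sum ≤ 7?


Total outcomes = 12×12 = 144
Favorable (sum ≤ 7): 21
P = 21/144 = 0.1458

P = 0.1458


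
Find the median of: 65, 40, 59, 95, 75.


Sorted: 40, 59, 65, 75, 95
n = 5 (odd)
Middle value = 65

Median = 65


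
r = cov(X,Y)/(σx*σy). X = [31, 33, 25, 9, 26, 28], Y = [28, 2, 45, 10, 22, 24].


Mean X = 25.3333, Mean Y = 21.8333
SD X = 7.803133, SD Y = 13.618819
Cov = 12.388889
r = 12.388889/(7.803133*13.618819) = 0.1166

r = 0.1166


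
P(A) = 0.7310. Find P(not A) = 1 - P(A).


P(not A) = 1 - 0.7310 = 0.2690

P(not A) = 0.2690


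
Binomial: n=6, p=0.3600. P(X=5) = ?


C(6,5) = 6
p^5 = 0.006047
(1-p)^1 = 0.640000
P = 6 * 0.006047 * 0.640000 = 0.0232

P(X=5) = 0.0232


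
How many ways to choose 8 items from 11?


C(11,8) = 11!/(8! × 3!)
= 39916800/(40320 × 6)
= 165

C(11,8) = 165


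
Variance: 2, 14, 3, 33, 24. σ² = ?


Mean = 15.2000
Squared deviations: 174.2400, 1.4400, 148.8400, 316.8400, 77.4400
Sum = 718.8000
Variance = 718.8000/5 = 143.7600

Variance = 143.7600


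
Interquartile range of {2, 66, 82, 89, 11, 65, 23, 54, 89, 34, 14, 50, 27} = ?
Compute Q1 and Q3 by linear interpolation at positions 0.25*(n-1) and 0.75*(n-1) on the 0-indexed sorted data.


Sorted: 2, 11, 14, 23, 27, 34, 50, 54, 65, 66, 82, 89, 89
Q1 (25th %ile) = 23.0000
Q3 (75th %ile) = 66.0000
IQR = 66.0000 - 23.0000 = 43.0000

IQR = 43.0000


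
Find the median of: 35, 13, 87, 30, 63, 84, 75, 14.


Sorted: 13, 14, 30, 35, 63, 75, 84, 87
n = 8 (even)
Middle values: 35 and 63
Median = (35+63)/2 = 49.0000

Median = 49.0000


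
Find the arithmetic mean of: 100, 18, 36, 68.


Sum = 100 + 18 + 36 + 68 = 222
n = 4
Mean = 222/4 = 55.5000

Mean = 55.5000


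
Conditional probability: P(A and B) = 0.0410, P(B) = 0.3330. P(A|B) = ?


P(A|B) = 0.0410/0.3330 = 0.1231

P(A|B) = 0.1231


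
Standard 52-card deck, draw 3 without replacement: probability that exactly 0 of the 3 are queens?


Hypergeometric: P(X=0) = C(4,0)·C(48,3) / C(52,3)
= 1 × 17296 / 22100
= 17296/22100 = 0.7826

P = 0.7826


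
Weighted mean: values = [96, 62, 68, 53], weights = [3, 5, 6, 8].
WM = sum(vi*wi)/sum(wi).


Numerator = 96*3 + 62*5 + 68*6 + 53*8 = 1430
Denominator = 3 + 5 + 6 + 8 = 22
WM = 1430/22 = 65.0000

WM = 65.0000


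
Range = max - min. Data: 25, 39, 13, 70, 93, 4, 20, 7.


Max = 93, Min = 4
Range = 93 - 4 = 89

Range = 89


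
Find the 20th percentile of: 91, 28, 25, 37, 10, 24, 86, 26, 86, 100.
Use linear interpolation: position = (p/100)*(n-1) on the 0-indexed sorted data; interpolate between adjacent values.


Sorted: 10, 24, 25, 26, 28, 37, 86, 86, 91, 100
n = 10
Index = 20/100 * 9 = 1.8000
Lower = data[1] = 24, Upper = data[2] = 25
P20 = 24 + 0.8000*(1) = 24.8000

P20 = 24.8000


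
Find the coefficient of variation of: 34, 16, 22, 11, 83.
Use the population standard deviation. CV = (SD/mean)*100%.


Mean = 33.2000
SD = 26.0569
CV = (26.0569/33.2000)*100 = 78.4845%

CV = 78.4845%


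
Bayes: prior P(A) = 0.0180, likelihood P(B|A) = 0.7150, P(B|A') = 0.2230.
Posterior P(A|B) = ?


P(B) = P(B|A)*P(A) + P(B|A')*P(A')
= 0.7150*0.0180 + 0.2230*0.9820
= 0.012870 + 0.218986 = 0.231856
P(A|B) = 0.012870/0.231856 = 0.0555

P(A|B) = 0.0555


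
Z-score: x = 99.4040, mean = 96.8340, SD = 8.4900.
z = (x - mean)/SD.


z = (99.4040 - 96.8340)/8.4900
= 2.5700/8.4900
= 0.3027

z = 0.3027


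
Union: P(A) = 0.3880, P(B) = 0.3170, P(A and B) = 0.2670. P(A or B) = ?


P(A∪B) = 0.3880 + 0.3170 - 0.2670
= 0.7050 - 0.2670
= 0.4380

P(A∪B) = 0.4380


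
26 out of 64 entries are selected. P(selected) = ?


P = 26/64 = 0.4062

P = 0.4062


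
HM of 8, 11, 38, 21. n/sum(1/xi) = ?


Sum of reciprocals = 1/8 + 1/11 + 1/38 + 1/21 = 0.289844
HM = 4/0.289844 = 13.8005

HM = 13.8005


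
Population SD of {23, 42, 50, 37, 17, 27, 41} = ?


Mean = 33.8571
Variance = 119.5510
SD = sqrt(119.5510) = 10.9339

SD = 10.9339


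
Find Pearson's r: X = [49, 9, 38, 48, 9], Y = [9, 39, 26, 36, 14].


Mean X = 30.6000, Mean Y = 24.8000
SD X = 18.051039, SD Y = 11.788130
Cov = -32.080000
r = -32.080000/(18.051039*11.788130) = -0.1508

r = -0.1508


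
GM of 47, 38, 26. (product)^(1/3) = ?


Product = 47 × 38 × 26 = 46436
GM = 46436^(1/3) = 35.9433

GM = 35.9433


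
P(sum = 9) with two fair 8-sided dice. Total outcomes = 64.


Total outcomes = 8×8 = 64
Favorable (sum = 9): 8
P = 8/64 = 0.1250

P = 0.1250


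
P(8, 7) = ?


P(8,7) = 8!/1!
= 40320/1
= 40320

P(8,7) = 40320


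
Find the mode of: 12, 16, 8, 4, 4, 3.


Frequencies: 3:1, 4:2, 8:1, 12:1, 16:1
Max frequency = 2
Mode = 4

Mode = 4


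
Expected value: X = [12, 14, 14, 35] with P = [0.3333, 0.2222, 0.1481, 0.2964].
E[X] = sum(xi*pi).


E[X] = 12*0.3333 + 14*0.2222 + 14*0.1481 + 35*0.2964
= 3.9996 + 3.1108 + 2.0734 + 10.3740
= 19.5578

E[X] = 19.5578


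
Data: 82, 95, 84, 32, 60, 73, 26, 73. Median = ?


Sorted: 26, 32, 60, 73, 73, 82, 84, 95
n = 8 (even)
Middle values: 73 and 73
Median = (73+73)/2 = 73.0000

Median = 73.0000


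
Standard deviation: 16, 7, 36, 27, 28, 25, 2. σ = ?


Mean = 20.1429
Variance = 128.9796
SD = sqrt(128.9796) = 11.3569

SD = 11.3569


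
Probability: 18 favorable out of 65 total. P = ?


P = 18/65 = 0.2769

P = 0.2769


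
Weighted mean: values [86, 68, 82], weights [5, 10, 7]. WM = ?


Numerator = 86*5 + 68*10 + 82*7 = 1684
Denominator = 5 + 10 + 7 = 22
WM = 1684/22 = 76.5455

WM = 76.5455


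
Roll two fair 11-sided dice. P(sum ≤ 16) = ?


Total outcomes = 11×11 = 121
Favorable (sum ≤ 16): 100
P = 100/121 = 0.8264

P = 0.8264


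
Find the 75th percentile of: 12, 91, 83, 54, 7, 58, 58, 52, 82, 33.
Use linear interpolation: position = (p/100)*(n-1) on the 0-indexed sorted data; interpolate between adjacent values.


Sorted: 7, 12, 33, 52, 54, 58, 58, 82, 83, 91
n = 10
Index = 75/100 * 9 = 6.7500
Lower = data[6] = 58, Upper = data[7] = 82
P75 = 58 + 0.7500*(24) = 76.0000

P75 = 76.0000


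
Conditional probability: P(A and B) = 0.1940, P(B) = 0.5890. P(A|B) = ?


P(A|B) = 0.1940/0.5890 = 0.3294

P(A|B) = 0.3294


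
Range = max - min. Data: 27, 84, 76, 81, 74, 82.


Max = 84, Min = 27
Range = 84 - 27 = 57

Range = 57


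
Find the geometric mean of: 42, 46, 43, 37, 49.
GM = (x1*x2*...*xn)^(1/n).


Product = 42 × 46 × 43 × 37 × 49 = 150616788
GM = 150616788^(1/5) = 43.2090

GM = 43.2090


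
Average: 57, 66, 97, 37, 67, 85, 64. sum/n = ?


Sum = 57 + 66 + 97 + 37 + 67 + 85 + 64 = 473
n = 7
Mean = 473/7 = 67.5714

Mean = 67.5714


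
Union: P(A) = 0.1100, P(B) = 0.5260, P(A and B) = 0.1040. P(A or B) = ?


P(A∪B) = 0.1100 + 0.5260 - 0.1040
= 0.6360 - 0.1040
= 0.5320

P(A∪B) = 0.5320


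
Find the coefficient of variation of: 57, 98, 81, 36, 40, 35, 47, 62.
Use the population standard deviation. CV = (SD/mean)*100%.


Mean = 57.0000
SD = 21.2014
CV = (21.2014/57.0000)*100 = 37.1955%

CV = 37.1955%


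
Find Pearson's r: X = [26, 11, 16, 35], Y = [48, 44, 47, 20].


Mean X = 22.0000, Mean Y = 39.7500
SD X = 9.246621, SD Y = 11.497282
Cov = -78.500000
r = -78.500000/(9.246621*11.497282) = -0.7384

r = -0.7384


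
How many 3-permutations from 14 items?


P(14,3) = 14!/11!
= 87178291200/39916800
= 2184

P(14,3) = 2184


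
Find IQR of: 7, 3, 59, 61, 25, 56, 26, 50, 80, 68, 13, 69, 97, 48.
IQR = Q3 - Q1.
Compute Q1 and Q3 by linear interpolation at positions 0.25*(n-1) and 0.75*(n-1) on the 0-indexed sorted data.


Sorted: 3, 7, 13, 25, 26, 48, 50, 56, 59, 61, 68, 69, 80, 97
Q1 (25th %ile) = 25.2500
Q3 (75th %ile) = 66.2500
IQR = 66.2500 - 25.2500 = 41.0000

IQR = 41.0000


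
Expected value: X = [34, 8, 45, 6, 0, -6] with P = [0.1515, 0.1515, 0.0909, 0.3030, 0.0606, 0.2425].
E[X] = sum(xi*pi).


E[X] = 34*0.1515 + 8*0.1515 + 45*0.0909 + 6*0.3030 + 0*0.0606 - 6*0.2425
= 5.1510 + 1.2120 + 4.0905 + 1.8180 + 0 - 1.4550
= 10.8165

E[X] = 10.8165


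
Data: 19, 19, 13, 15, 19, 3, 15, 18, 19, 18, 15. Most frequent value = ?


Frequencies: 3:1, 13:1, 15:3, 18:2, 19:4
Max frequency = 4
Mode = 19

Mode = 19


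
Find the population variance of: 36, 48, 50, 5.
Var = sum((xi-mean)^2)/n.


Mean = 34.7500
Squared deviations: 1.5625, 175.5625, 232.5625, 885.0625
Sum = 1294.7500
Variance = 1294.7500/4 = 323.6875

Variance = 323.6875


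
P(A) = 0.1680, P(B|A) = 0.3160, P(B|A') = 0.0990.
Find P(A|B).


P(B) = P(B|A)*P(A) + P(B|A')*P(A')
= 0.3160*0.1680 + 0.0990*0.8320
= 0.053088 + 0.082368 = 0.135456
P(A|B) = 0.053088/0.135456 = 0.3919

P(A|B) = 0.3919


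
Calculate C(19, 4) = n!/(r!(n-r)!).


C(19,4) = 19!/(4! × 15!)
= 121645100408832000/(24 × 1307674368000)
= 3876

C(19,4) = 3876


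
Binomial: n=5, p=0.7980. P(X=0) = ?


C(5,0) = 1
p^0 = 1.000000
(1-p)^5 = 0.000336
P = 1 * 1.000000 * 0.000336 = 0.0003

P(X=0) = 0.0003


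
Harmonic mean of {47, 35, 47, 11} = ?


Sum of reciprocals = 1/47 + 1/35 + 1/47 + 1/11 = 0.162034
HM = 4/0.162034 = 24.6862

HM = 24.6862


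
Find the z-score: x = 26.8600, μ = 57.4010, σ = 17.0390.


z = (26.8600 - 57.4010)/17.0390
= -30.5410/17.0390
= -1.7924

z = -1.7924


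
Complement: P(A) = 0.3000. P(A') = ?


P(not A) = 1 - 0.3000 = 0.7000

P(not A) = 0.7000


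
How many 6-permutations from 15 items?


P(15,6) = 15!/9!
= 1307674368000/362880
= 3603600

P(15,6) = 3603600


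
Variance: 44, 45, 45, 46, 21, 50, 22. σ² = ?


Mean = 39.0000
Squared deviations: 25.0000, 36.0000, 36.0000, 49.0000, 324.0000, 121.0000, 289.0000
Sum = 880.0000
Variance = 880.0000/7 = 125.7143

Variance = 125.7143


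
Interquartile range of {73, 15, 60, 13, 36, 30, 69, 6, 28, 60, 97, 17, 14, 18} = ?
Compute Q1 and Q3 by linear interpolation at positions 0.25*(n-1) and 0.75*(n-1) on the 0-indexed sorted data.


Sorted: 6, 13, 14, 15, 17, 18, 28, 30, 36, 60, 60, 69, 73, 97
Q1 (25th %ile) = 15.5000
Q3 (75th %ile) = 60.0000
IQR = 60.0000 - 15.5000 = 44.5000

IQR = 44.5000


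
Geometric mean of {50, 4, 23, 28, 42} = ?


Product = 50 × 4 × 23 × 28 × 42 = 5409600
GM = 5409600^(1/5) = 22.2143

GM = 22.2143


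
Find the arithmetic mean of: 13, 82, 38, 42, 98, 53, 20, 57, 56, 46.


Sum = 13 + 82 + 38 + 42 + 98 + 53 + 20 + 57 + 56 + 46 = 505
n = 10
Mean = 505/10 = 50.5000

Mean = 50.5000


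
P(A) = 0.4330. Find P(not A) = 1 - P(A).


P(not A) = 1 - 0.4330 = 0.5670

P(not A) = 0.5670


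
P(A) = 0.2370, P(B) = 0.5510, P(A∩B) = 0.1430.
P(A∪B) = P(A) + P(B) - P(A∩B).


P(A∪B) = 0.2370 + 0.5510 - 0.1430
= 0.7880 - 0.1430
= 0.6450

P(A∪B) = 0.6450


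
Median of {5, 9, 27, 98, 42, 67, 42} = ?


Sorted: 5, 9, 27, 42, 42, 67, 98
n = 7 (odd)
Middle value = 42

Median = 42


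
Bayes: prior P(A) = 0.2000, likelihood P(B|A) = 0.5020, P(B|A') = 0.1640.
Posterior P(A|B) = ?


P(B) = P(B|A)*P(A) + P(B|A')*P(A')
= 0.5020*0.2000 + 0.1640*0.8000
= 0.100400 + 0.131200 = 0.231600
P(A|B) = 0.100400/0.231600 = 0.4335

P(A|B) = 0.4335


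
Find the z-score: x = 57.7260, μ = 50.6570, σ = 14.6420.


z = (57.7260 - 50.6570)/14.6420
= 7.0690/14.6420
= 0.4828

z = 0.4828


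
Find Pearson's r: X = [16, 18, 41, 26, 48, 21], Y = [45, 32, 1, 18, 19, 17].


Mean X = 28.3333, Mean Y = 22.0000
SD X = 12.009256, SD Y = 13.662601
Cov = -111.000000
r = -111.000000/(12.009256*13.662601) = -0.6765

r = -0.6765


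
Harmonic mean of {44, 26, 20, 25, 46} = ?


Sum of reciprocals = 1/44 + 1/26 + 1/20 + 1/25 + 1/46 = 0.172928
HM = 5/0.172928 = 28.9138

HM = 28.9138


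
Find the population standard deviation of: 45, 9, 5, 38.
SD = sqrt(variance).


Mean = 24.2500
Variance = 305.6875
SD = sqrt(305.6875) = 17.4839

SD = 17.4839


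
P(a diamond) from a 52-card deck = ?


13 diamonds in 52 cards
P = 13/52 = 0.2500

P = 0.2500


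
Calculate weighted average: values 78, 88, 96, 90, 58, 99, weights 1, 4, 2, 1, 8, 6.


Numerator = 78*1 + 88*4 + 96*2 + 90*1 + 58*8 + 99*6 = 1770
Denominator = 1 + 4 + 2 + 1 + 8 + 6 = 22
WM = 1770/22 = 80.4545

WM = 80.4545


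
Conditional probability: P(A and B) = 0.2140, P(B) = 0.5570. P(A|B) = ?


P(A|B) = 0.2140/0.5570 = 0.3842

P(A|B) = 0.3842


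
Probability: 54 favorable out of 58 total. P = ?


P = 54/58 = 0.9310

P = 0.9310


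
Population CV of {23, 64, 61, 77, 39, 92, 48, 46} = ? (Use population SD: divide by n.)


Mean = 56.2500
SD = 20.5168
CV = (20.5168/56.2500)*100 = 36.4742%

CV = 36.4742%


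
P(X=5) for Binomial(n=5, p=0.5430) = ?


C(5,5) = 1
p^5 = 0.047206
(1-p)^0 = 1.000000
P = 1 * 0.047206 * 1.000000 = 0.0472

P(X=5) = 0.0472


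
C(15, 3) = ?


C(15,3) = 15!/(3! × 12!)
= 1307674368000/(6 × 479001600)
= 455

C(15,3) = 455


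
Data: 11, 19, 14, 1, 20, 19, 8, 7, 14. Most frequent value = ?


Frequencies: 1:1, 7:1, 8:1, 11:1, 14:2, 19:2, 20:1
Max frequency = 2
Mode = 14, 19

Mode = 14, 19


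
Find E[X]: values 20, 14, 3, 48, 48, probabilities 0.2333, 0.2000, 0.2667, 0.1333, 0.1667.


E[X] = 20*0.2333 + 14*0.2000 + 3*0.2667 + 48*0.1333 + 48*0.1667
= 4.6660 + 2.8000 + 0.8001 + 6.3984 + 8.0016
= 22.6661

E[X] = 22.6661


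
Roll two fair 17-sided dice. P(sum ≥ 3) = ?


Total outcomes = 17×17 = 289
Favorable (sum ≥ 3): 288
P = 288/289 = 0.9965

P = 0.9965


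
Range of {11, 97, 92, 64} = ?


Max = 97, Min = 11
Range = 97 - 11 = 86

Range = 86


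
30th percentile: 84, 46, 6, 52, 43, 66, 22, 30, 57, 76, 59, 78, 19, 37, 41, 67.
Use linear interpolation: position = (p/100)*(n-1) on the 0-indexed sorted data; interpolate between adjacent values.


Sorted: 6, 19, 22, 30, 37, 41, 43, 46, 52, 57, 59, 66, 67, 76, 78, 84
n = 16
Index = 30/100 * 15 = 4.5000
Lower = data[4] = 37, Upper = data[5] = 41
P30 = 37 + 0.5000*(4) = 39.0000

P30 = 39.0000


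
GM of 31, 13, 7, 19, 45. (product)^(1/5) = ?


Product = 31 × 13 × 7 × 19 × 45 = 2411955
GM = 2411955^(1/5) = 18.9005

GM = 18.9005


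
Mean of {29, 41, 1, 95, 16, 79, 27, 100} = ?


Sum = 29 + 41 + 1 + 95 + 16 + 79 + 27 + 100 = 388
n = 8
Mean = 388/8 = 48.5000

Mean = 48.5000


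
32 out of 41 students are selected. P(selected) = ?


P = 32/41 = 0.7805

P = 0.7805


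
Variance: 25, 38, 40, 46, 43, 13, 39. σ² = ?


Mean = 34.8571
Squared deviations: 97.1633, 9.8776, 26.4490, 124.1633, 66.3061, 477.7347, 17.1633
Sum = 818.8571
Variance = 818.8571/7 = 116.9796

Variance = 116.9796


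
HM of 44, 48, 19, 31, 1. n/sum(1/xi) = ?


Sum of reciprocals = 1/44 + 1/48 + 1/19 + 1/31 + 1/1 = 1.128450
HM = 5/1.128450 = 4.4309

HM = 4.4309


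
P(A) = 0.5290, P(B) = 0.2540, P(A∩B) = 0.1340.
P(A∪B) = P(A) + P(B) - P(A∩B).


P(A∪B) = 0.5290 + 0.2540 - 0.1340
= 0.7830 - 0.1340
= 0.6490

P(A∪B) = 0.6490


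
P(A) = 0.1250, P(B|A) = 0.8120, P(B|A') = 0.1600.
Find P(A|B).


P(B) = P(B|A)*P(A) + P(B|A')*P(A')
= 0.8120*0.1250 + 0.1600*0.8750
= 0.101500 + 0.140000 = 0.241500
P(A|B) = 0.101500/0.241500 = 0.4203

P(A|B) = 0.4203


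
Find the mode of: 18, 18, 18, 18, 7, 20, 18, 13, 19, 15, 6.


Frequencies: 6:1, 7:1, 13:1, 15:1, 18:5, 19:1, 20:1
Max frequency = 5
Mode = 18

Mode = 18


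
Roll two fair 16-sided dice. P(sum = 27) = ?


Total outcomes = 16×16 = 256
Favorable (sum = 27): 6
P = 6/256 = 0.0234

P = 0.0234


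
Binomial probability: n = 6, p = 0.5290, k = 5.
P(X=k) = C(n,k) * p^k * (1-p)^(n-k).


C(6,5) = 6
p^5 = 0.041427
(1-p)^1 = 0.471000
P = 6 * 0.041427 * 0.471000 = 0.1171

P(X=5) = 0.1171


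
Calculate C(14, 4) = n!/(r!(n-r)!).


C(14,4) = 14!/(4! × 10!)
= 87178291200/(24 × 3628800)
= 1001

C(14,4) = 1001


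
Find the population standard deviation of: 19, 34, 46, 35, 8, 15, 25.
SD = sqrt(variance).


Mean = 26.0000
Variance = 148.5714
SD = sqrt(148.5714) = 12.1890

SD = 12.1890


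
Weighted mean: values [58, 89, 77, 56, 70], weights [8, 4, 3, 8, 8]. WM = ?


Numerator = 58*8 + 89*4 + 77*3 + 56*8 + 70*8 = 2059
Denominator = 8 + 4 + 3 + 8 + 8 = 31
WM = 2059/31 = 66.4194

WM = 66.4194


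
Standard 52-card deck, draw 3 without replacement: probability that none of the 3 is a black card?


P(no black cards) = (26/52) × (25/51) × (24/50)
= 0.1176

P = 0.1176


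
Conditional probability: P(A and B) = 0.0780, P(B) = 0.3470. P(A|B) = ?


P(A|B) = 0.0780/0.3470 = 0.2248

P(A|B) = 0.2248


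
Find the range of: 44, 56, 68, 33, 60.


Max = 68, Min = 33
Range = 68 - 33 = 35

Range = 35


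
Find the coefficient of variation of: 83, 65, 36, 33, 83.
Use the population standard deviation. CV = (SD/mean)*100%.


Mean = 60.0000
SD = 21.8541
CV = (21.8541/60.0000)*100 = 36.4234%

CV = 36.4234%


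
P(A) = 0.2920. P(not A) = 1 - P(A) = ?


P(not A) = 1 - 0.2920 = 0.7080

P(not A) = 0.7080


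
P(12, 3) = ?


P(12,3) = 12!/9!
= 479001600/362880
= 1320

P(12,3) = 1320


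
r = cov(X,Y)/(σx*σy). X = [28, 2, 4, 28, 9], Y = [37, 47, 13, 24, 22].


Mean X = 14.2000, Mean Y = 28.6000
SD X = 11.496086, SD Y = 11.976644
Cov = 4.280000
r = 4.280000/(11.496086*11.976644) = 0.0311

r = 0.0311


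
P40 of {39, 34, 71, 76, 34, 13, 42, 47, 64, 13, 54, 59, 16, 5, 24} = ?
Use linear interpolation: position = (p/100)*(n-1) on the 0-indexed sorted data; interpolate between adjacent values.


Sorted: 5, 13, 13, 16, 24, 34, 34, 39, 42, 47, 54, 59, 64, 71, 76
n = 15
Index = 40/100 * 14 = 5.6000
Lower = data[5] = 34, Upper = data[6] = 34
P40 = 34 + 0.6000*(0) = 34.0000

P40 = 34.0000


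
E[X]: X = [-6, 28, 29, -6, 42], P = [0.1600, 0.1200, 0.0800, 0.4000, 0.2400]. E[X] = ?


E[X] = -6*0.1600 + 28*0.1200 + 29*0.0800 - 6*0.4000 + 42*0.2400
= -0.9600 + 3.3600 + 2.3200 - 2.4000 + 10.0800
= 12.4000

E[X] = 12.4000


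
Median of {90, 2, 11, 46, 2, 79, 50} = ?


Sorted: 2, 2, 11, 46, 50, 79, 90
n = 7 (odd)
Middle value = 46

Median = 46


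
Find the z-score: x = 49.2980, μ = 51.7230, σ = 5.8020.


z = (49.2980 - 51.7230)/5.8020
= -2.4250/5.8020
= -0.4180

z = -0.4180


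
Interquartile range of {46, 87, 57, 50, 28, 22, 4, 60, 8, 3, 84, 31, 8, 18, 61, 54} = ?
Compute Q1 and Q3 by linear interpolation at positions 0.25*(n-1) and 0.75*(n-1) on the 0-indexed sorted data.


Sorted: 3, 4, 8, 8, 18, 22, 28, 31, 46, 50, 54, 57, 60, 61, 84, 87
Q1 (25th %ile) = 15.5000
Q3 (75th %ile) = 57.7500
IQR = 57.7500 - 15.5000 = 42.2500

IQR = 42.2500


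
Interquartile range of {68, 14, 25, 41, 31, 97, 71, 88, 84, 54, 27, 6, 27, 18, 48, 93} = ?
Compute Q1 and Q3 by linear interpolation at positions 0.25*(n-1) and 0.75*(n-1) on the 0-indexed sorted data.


Sorted: 6, 14, 18, 25, 27, 27, 31, 41, 48, 54, 68, 71, 84, 88, 93, 97
Q1 (25th %ile) = 26.5000
Q3 (75th %ile) = 74.2500
IQR = 74.2500 - 26.5000 = 47.7500

IQR = 47.7500


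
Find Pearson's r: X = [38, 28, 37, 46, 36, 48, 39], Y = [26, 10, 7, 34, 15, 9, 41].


Mean X = 38.8571, Mean Y = 20.2857
SD X = 6.151157, SD Y = 12.463825
Cov = 20.612245
r = 20.612245/(6.151157*12.463825) = 0.2689

r = 0.2689


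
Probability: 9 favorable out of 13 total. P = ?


P = 9/13 = 0.6923

P = 0.6923


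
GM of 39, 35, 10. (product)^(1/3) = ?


Product = 39 × 35 × 10 = 13650
GM = 13650^(1/3) = 23.8989

GM = 23.8989


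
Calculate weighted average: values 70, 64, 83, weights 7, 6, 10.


Numerator = 70*7 + 64*6 + 83*10 = 1704
Denominator = 7 + 6 + 10 = 23
WM = 1704/23 = 74.0870

WM = 74.0870


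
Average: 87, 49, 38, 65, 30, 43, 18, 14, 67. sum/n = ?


Sum = 87 + 49 + 38 + 65 + 30 + 43 + 18 + 14 + 67 = 411
n = 9
Mean = 411/9 = 45.6667

Mean = 45.6667


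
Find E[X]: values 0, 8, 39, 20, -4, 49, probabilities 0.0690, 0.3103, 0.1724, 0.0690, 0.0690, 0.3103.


E[X] = 0*0.0690 + 8*0.3103 + 39*0.1724 + 20*0.0690 - 4*0.0690 + 49*0.3103
= 0 + 2.4824 + 6.7236 + 1.3800 - 0.2760 + 15.2047
= 25.5147

E[X] = 25.5147


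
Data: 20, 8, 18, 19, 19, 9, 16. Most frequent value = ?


Frequencies: 8:1, 9:1, 16:1, 18:1, 19:2, 20:1
Max frequency = 2
Mode = 19

Mode = 19


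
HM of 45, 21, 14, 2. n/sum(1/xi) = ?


Sum of reciprocals = 1/45 + 1/21 + 1/14 + 1/2 = 0.641270
HM = 4/0.641270 = 6.2376

HM = 6.2376


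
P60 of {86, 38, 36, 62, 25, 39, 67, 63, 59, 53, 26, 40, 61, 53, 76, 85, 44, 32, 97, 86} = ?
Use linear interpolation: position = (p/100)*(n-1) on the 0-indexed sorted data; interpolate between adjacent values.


Sorted: 25, 26, 32, 36, 38, 39, 40, 44, 53, 53, 59, 61, 62, 63, 67, 76, 85, 86, 86, 97
n = 20
Index = 60/100 * 19 = 11.4000
Lower = data[11] = 61, Upper = data[12] = 62
P60 = 61 + 0.4000*(1) = 61.4000

P60 = 61.4000


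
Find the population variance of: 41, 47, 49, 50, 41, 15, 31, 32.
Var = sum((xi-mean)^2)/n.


Mean = 38.2500
Squared deviations: 7.5625, 76.5625, 115.5625, 138.0625, 7.5625, 540.5625, 52.5625, 39.0625
Sum = 977.5000
Variance = 977.5000/8 = 122.1875

Variance = 122.1875


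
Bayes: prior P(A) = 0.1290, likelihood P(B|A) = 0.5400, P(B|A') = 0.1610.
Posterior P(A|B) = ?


P(B) = P(B|A)*P(A) + P(B|A')*P(A')
= 0.5400*0.1290 + 0.1610*0.8710
= 0.069660 + 0.140231 = 0.209891
P(A|B) = 0.069660/0.209891 = 0.3319

P(A|B) = 0.3319


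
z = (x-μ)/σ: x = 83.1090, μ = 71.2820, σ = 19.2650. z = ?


z = (83.1090 - 71.2820)/19.2650
= 11.8270/19.2650
= 0.6139

z = 0.6139


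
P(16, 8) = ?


P(16,8) = 16!/8!
= 20922789888000/40320
= 518918400

P(16,8) = 518918400


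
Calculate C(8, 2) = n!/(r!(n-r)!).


C(8,2) = 8!/(2! × 6!)
= 40320/(2 × 720)
= 28

C(8,2) = 28


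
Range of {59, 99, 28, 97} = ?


Max = 99, Min = 28
Range = 99 - 28 = 71

Range = 71


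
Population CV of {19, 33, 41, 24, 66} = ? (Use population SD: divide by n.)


Mean = 36.6000
SD = 16.5239
CV = (16.5239/36.6000)*100 = 45.1473%

CV = 45.1473%


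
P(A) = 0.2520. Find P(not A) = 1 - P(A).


P(not A) = 1 - 0.2520 = 0.7480

P(not A) = 0.7480


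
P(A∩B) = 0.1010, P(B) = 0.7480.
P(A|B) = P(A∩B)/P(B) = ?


P(A|B) = 0.1010/0.7480 = 0.1350

P(A|B) = 0.1350


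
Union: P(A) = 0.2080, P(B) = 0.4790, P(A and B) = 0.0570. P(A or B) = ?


P(A∪B) = 0.2080 + 0.4790 - 0.0570
= 0.6870 - 0.0570
= 0.6300

P(A∪B) = 0.6300


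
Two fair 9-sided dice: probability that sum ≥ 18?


Total outcomes = 9×9 = 81
Favorable (sum ≥ 18): 1
P = 1/81 = 0.0123

P = 0.0123


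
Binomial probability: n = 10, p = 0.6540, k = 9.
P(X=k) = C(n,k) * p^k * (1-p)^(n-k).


C(10,9) = 10
p^9 = 0.021888
(1-p)^1 = 0.346000
P = 10 * 0.021888 * 0.346000 = 0.0757

P(X=9) = 0.0757


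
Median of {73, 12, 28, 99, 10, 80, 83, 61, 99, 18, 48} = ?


Sorted: 10, 12, 18, 28, 48, 61, 73, 80, 83, 99, 99
n = 11 (odd)
Middle value = 61

Median = 61


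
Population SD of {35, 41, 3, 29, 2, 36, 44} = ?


Mean = 27.1429
Variance = 262.1224
SD = sqrt(262.1224) = 16.1902

SD = 16.1902


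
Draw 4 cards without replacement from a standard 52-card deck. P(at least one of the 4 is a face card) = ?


P(at least one) = 1 - P(none)
P(none) = (40/52) × (39/51) × (38/50) × (37/49) = 0.337575
P(at least one) = 1 - 0.337575 = 0.6624

P = 0.6624


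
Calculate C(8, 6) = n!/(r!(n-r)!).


C(8,6) = 8!/(6! × 2!)
= 40320/(720 × 2)
= 28

C(8,6) = 28


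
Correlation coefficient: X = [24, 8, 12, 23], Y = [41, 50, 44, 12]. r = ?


Mean X = 16.7500, Mean Y = 36.7500
SD X = 6.905614, SD Y = 14.652218
Cov = -68.562500
r = -68.562500/(6.905614*14.652218) = -0.6776

r = -0.6776


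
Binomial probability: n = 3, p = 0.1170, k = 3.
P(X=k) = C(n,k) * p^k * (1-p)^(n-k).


C(3,3) = 1
p^3 = 0.001602
(1-p)^0 = 1.000000
P = 1 * 0.001602 * 1.000000 = 0.0016

P(X=3) = 0.0016


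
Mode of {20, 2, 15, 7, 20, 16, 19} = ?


Frequencies: 2:1, 7:1, 15:1, 16:1, 19:1, 20:2
Max frequency = 2
Mode = 20

Mode = 20


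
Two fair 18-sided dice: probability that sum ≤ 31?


Total outcomes = 18×18 = 324
Favorable (sum ≤ 31): 309
P = 309/324 = 0.9537

P = 0.9537


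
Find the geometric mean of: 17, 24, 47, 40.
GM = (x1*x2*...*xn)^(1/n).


Product = 17 × 24 × 47 × 40 = 767040
GM = 767040^(1/4) = 29.5941

GM = 29.5941


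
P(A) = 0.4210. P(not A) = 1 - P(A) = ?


P(not A) = 1 - 0.4210 = 0.5790

P(not A) = 0.5790


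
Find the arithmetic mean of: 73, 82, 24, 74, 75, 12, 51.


Sum = 73 + 82 + 24 + 74 + 75 + 12 + 51 = 391
n = 7
Mean = 391/7 = 55.8571

Mean = 55.8571


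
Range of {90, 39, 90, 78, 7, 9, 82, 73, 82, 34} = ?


Max = 90, Min = 7
Range = 90 - 7 = 83

Range = 83


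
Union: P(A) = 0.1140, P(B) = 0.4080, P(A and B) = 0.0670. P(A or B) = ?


P(A∪B) = 0.1140 + 0.4080 - 0.0670
= 0.5220 - 0.0670
= 0.4550

P(A∪B) = 0.4550


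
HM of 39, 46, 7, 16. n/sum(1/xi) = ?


Sum of reciprocals = 1/39 + 1/46 + 1/7 + 1/16 = 0.252737
HM = 4/0.252737 = 15.8267

HM = 15.8267


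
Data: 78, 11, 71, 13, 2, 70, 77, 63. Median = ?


Sorted: 2, 11, 13, 63, 70, 71, 77, 78
n = 8 (even)
Middle values: 63 and 70
Median = (63+70)/2 = 66.5000

Median = 66.5000


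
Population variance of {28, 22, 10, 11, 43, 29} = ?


Mean = 23.8333
Squared deviations: 17.3611, 3.3611, 191.3611, 164.6944, 367.3611, 26.6944
Sum = 770.8333
Variance = 770.8333/6 = 128.4722

Variance = 128.4722


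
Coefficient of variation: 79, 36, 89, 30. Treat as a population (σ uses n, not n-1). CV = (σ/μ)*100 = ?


Mean = 58.5000
SD = 25.8312
CV = (25.8312/58.5000)*100 = 44.1559%

CV = 44.1559%


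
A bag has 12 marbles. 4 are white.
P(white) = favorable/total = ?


P = 4/12 = 0.3333

P = 0.3333


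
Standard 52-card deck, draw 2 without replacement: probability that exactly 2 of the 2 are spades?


Hypergeometric: P(X=2) = C(13,2)·C(39,0) / C(52,2)
= 78 × 1 / 1326
= 78/1326 = 0.0588

P = 0.0588


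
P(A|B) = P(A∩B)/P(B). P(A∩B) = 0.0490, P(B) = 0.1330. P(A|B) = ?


P(A|B) = 0.0490/0.1330 = 0.3684

P(A|B) = 0.3684


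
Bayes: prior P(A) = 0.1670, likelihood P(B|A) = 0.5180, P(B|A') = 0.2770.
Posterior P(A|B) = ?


P(B) = P(B|A)*P(A) + P(B|A')*P(A')
= 0.5180*0.1670 + 0.2770*0.8330
= 0.086506 + 0.230741 = 0.317247
P(A|B) = 0.086506/0.317247 = 0.2727

P(A|B) = 0.2727


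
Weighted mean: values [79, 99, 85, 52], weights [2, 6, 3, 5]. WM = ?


Numerator = 79*2 + 99*6 + 85*3 + 52*5 = 1267
Denominator = 2 + 6 + 3 + 5 = 16
WM = 1267/16 = 79.1875

WM = 79.1875


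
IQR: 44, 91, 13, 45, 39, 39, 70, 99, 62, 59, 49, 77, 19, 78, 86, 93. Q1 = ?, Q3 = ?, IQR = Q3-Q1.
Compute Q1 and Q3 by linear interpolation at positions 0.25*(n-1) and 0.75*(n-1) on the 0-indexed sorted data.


Sorted: 13, 19, 39, 39, 44, 45, 49, 59, 62, 70, 77, 78, 86, 91, 93, 99
Q1 (25th %ile) = 42.7500
Q3 (75th %ile) = 80.0000
IQR = 80.0000 - 42.7500 = 37.2500

IQR = 37.2500


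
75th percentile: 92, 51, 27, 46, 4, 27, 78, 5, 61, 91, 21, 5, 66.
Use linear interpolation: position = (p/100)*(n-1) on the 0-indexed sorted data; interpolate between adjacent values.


Sorted: 4, 5, 5, 21, 27, 27, 46, 51, 61, 66, 78, 91, 92
n = 13
Index = 75/100 * 12 = 9.0000
Lower = data[9] = 66, Upper = data[10] = 78
P75 = 66 + 0*(12) = 66.0000

P75 = 66.0000


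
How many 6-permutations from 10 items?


P(10,6) = 10!/4!
= 3628800/24
= 151200

P(10,6) = 151200


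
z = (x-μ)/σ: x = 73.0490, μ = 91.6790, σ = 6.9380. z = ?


z = (73.0490 - 91.6790)/6.9380
= -18.6300/6.9380
= -2.6852

z = -2.6852


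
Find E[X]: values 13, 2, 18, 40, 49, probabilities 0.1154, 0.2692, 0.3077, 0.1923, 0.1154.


E[X] = 13*0.1154 + 2*0.2692 + 18*0.3077 + 40*0.1923 + 49*0.1154
= 1.5002 + 0.5384 + 5.5386 + 7.6920 + 5.6546
= 20.9238

E[X] = 20.9238


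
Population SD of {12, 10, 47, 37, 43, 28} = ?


Mean = 29.5000
Variance = 205.5833
SD = sqrt(205.5833) = 14.3382

SD = 14.3382


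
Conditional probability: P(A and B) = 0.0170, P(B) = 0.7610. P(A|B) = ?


P(A|B) = 0.0170/0.7610 = 0.0223

P(A|B) = 0.0223


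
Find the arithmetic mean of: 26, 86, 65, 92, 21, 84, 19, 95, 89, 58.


Sum = 26 + 86 + 65 + 92 + 21 + 84 + 19 + 95 + 89 + 58 = 635
n = 10
Mean = 635/10 = 63.5000

Mean = 63.5000


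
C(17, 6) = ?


C(17,6) = 17!/(6! × 11!)
= 355687428096000/(720 × 39916800)
= 12376

C(17,6) = 12376


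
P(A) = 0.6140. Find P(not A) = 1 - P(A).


P(not A) = 1 - 0.6140 = 0.3860

P(not A) = 0.3860


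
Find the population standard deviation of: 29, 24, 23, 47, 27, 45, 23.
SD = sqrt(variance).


Mean = 31.1429
Variance = 92.6939
SD = sqrt(92.6939) = 9.6278

SD = 9.6278


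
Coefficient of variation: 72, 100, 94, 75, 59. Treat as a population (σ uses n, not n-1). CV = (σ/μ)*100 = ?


Mean = 80.0000
SD = 15.0067
CV = (15.0067/80.0000)*100 = 18.7583%

CV = 18.7583%


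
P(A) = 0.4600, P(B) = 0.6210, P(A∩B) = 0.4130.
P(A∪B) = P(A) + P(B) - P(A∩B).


P(A∪B) = 0.4600 + 0.6210 - 0.4130
= 1.0810 - 0.4130
= 0.6680

P(A∪B) = 0.6680


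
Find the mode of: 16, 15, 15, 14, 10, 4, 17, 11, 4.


Frequencies: 4:2, 10:1, 11:1, 14:1, 15:2, 16:1, 17:1
Max frequency = 2
Mode = 4, 15

Mode = 4, 15
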